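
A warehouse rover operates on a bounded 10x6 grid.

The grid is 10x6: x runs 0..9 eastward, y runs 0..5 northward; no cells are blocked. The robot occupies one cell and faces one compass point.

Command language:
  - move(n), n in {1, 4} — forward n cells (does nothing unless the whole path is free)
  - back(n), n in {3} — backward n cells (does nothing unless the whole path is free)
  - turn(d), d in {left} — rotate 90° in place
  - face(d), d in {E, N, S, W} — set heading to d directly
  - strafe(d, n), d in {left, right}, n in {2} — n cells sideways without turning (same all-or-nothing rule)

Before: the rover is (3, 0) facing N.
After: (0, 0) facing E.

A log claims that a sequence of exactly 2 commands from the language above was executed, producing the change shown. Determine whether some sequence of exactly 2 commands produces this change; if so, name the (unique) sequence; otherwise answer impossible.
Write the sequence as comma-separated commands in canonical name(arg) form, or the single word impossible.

key: order matters: swapping face(E) and back(3) lands elsewhere
from: (3, 0) facing N
1. face(E) → (3, 0) facing E
2. back(3) → (0, 0) facing E
uniquely the one of 100 2-step routes that fits.

face(E), back(3)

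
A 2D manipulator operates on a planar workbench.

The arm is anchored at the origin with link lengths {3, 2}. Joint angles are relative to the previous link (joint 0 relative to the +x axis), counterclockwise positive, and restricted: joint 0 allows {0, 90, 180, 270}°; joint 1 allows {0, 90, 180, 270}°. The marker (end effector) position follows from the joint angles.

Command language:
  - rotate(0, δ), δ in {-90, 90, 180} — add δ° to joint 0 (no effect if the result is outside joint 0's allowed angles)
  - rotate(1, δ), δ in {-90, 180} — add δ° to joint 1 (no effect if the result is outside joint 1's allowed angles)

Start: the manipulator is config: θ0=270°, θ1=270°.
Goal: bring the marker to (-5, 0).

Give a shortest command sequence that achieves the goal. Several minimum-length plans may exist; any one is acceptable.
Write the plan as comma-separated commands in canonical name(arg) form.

rotate(0, -90), rotate(1, 180), rotate(1, -90)

start: config: θ0=270°, θ1=270°
1. rotate(0, -90) → config: θ0=180°, θ1=270°
2. rotate(1, 180) → config: θ0=180°, θ1=90°
3. rotate(1, -90) → config: θ0=180°, θ1=0°
shorter routes all fall short; 3 is best.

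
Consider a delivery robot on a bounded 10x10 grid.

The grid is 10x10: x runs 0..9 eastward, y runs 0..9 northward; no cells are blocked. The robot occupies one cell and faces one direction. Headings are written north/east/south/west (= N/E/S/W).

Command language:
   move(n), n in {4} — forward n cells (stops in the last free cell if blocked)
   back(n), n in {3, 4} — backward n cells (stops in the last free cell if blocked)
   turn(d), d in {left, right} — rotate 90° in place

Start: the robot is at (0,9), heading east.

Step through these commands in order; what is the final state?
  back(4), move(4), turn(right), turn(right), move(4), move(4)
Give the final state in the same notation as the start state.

at (0,9), heading west

from: at (0,9), heading east
[1] after back(4): at (0,9), heading east
[2] after move(4): at (4,9), heading east
[3] after turn(right): at (4,9), heading south
[4] after turn(right): at (4,9), heading west
[5] after move(4): at (0,9), heading west
[6] after move(4): at (0,9), heading west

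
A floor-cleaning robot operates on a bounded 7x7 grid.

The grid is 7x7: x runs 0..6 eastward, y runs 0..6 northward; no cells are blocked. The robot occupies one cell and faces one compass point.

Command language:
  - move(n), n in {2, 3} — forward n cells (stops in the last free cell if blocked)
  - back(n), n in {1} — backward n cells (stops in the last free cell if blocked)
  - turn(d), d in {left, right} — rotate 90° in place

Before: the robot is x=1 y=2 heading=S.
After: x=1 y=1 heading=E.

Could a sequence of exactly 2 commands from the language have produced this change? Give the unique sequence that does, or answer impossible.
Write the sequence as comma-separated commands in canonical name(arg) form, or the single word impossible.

impossible

no 2-step route produces this change.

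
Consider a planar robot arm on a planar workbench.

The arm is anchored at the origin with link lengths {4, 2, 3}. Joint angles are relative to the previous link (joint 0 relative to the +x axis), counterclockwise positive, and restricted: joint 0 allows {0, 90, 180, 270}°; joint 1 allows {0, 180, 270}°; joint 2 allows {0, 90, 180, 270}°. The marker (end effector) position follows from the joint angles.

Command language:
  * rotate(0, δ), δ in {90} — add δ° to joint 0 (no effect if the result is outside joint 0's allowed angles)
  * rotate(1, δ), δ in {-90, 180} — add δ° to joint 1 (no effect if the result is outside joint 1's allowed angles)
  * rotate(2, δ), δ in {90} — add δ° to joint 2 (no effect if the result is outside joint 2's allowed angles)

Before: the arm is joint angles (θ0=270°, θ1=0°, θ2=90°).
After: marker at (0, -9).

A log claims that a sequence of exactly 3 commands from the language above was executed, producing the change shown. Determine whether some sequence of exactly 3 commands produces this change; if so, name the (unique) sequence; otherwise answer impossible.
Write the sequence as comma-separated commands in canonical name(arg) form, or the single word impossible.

rotate(2, 90), rotate(2, 90), rotate(2, 90)

from: joint angles (θ0=270°, θ1=0°, θ2=90°)
1. rotate(2, 90) → joint angles (θ0=270°, θ1=0°, θ2=180°)
2. rotate(2, 90) → joint angles (θ0=270°, θ1=0°, θ2=270°)
3. rotate(2, 90) → joint angles (θ0=270°, θ1=0°, θ2=0°)
no other 3-command option fits: unique.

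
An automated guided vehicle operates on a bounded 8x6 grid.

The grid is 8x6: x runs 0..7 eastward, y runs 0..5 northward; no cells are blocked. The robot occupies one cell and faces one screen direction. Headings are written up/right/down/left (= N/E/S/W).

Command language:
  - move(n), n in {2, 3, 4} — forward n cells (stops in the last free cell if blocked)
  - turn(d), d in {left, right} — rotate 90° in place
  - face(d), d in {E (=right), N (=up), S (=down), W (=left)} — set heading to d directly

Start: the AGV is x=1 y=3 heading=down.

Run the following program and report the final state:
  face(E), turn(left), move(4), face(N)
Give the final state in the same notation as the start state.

x=1 y=5 heading=up

begin: x=1 y=3 heading=down
[1] after face(E): x=1 y=3 heading=right
[2] after turn(left): x=1 y=3 heading=up
[3] after move(4): x=1 y=5 heading=up
[4] after face(N): x=1 y=5 heading=up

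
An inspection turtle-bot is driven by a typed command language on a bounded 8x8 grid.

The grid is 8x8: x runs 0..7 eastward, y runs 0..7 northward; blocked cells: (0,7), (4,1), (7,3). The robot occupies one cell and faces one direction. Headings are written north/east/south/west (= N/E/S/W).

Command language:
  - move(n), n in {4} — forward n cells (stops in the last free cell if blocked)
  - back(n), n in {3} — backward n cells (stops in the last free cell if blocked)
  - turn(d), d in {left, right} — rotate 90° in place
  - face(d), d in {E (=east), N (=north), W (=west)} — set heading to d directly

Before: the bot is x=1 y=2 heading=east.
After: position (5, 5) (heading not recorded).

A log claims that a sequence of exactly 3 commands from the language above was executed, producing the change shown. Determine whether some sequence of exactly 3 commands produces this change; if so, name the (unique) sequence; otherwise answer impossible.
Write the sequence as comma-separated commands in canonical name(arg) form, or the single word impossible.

key: order matters: swapping move(4) and back(3) lands elsewhere
begin: x=1 y=2 heading=east
t=1 move(4) ⇒ x=5 y=2 heading=east
t=2 turn(right) ⇒ x=5 y=2 heading=south
t=3 back(3) ⇒ x=5 y=5 heading=south
uniquely the one of 343 3-step routes that fits.

move(4), turn(right), back(3)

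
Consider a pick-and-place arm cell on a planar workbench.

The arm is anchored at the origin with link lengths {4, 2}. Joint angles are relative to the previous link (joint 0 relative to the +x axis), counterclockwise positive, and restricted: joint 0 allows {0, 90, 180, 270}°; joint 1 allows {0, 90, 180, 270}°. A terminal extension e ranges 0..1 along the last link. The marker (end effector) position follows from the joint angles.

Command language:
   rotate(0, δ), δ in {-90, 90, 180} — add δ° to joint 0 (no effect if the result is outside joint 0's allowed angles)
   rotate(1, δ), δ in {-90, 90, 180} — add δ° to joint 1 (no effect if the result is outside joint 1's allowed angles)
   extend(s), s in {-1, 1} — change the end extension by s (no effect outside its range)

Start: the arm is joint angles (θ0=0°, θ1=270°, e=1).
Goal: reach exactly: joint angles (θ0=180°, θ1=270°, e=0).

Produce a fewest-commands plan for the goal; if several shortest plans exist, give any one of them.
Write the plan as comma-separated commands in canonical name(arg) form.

initial: joint angles (θ0=0°, θ1=270°, e=1)
[1] after extend(-1): joint angles (θ0=0°, θ1=270°, e=0)
[2] after rotate(0, 180): joint angles (θ0=180°, θ1=270°, e=0)
shorter routes all fall short; 2 is best.

extend(-1), rotate(0, 180)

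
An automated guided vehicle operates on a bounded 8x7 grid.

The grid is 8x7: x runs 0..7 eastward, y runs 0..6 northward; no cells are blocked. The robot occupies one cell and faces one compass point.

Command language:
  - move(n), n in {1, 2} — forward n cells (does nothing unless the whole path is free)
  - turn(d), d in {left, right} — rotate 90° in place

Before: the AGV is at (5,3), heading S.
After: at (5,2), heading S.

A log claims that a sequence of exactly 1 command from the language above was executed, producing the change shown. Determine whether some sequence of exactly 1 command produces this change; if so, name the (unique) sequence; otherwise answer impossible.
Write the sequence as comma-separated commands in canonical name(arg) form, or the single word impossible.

move(1)

key: still facing S — the one step turns nothing
start: at (5,3), heading S
[1] after move(1): at (5,2), heading S
uniquely the one of 4 1-step routes that fits.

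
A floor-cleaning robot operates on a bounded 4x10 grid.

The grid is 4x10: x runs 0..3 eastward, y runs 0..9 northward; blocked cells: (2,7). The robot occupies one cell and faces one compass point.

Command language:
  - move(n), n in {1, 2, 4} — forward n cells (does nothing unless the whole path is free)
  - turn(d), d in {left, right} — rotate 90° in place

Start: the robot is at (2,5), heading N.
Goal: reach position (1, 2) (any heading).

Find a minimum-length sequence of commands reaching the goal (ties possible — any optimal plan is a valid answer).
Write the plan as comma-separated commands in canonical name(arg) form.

initial: at (2,5), heading N
t=1 turn(left) ⇒ at (2,5), heading W
t=2 move(1) ⇒ at (1,5), heading W
t=3 turn(left) ⇒ at (1,5), heading S
t=4 move(1) ⇒ at (1,4), heading S
t=5 move(2) ⇒ at (1,2), heading S
shorter routes all fall short; 5 is best.

turn(left), move(1), turn(left), move(1), move(2)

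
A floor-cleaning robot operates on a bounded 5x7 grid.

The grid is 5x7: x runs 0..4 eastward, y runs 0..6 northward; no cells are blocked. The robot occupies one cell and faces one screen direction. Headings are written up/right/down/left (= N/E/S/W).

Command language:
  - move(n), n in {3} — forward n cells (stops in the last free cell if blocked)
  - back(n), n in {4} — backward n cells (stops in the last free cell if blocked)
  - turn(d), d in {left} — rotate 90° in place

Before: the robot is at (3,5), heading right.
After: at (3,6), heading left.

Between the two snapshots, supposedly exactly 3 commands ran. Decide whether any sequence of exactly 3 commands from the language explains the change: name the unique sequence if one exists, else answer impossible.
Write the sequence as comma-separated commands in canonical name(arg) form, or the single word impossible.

turn(left), move(3), turn(left)

key: move(3) runs into the grid edge before its full distance
t0: at (3,5), heading right
1. turn(left) → at (3,5), heading up
2. move(3) → at (3,6), heading up
3. turn(left) → at (3,6), heading left
no rival 3-sequence matches.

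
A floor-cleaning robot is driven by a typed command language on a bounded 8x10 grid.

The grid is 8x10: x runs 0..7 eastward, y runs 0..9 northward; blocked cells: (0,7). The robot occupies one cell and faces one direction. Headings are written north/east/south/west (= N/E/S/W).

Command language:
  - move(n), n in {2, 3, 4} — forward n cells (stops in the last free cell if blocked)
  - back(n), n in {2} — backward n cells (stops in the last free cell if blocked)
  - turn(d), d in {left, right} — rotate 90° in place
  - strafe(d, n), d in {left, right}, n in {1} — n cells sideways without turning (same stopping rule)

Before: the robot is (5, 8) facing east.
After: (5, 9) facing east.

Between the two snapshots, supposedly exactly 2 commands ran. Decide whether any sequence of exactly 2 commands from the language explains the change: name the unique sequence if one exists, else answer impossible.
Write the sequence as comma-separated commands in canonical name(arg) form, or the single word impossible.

key: heading stays E — no command in the sequence turns
from: (5, 8) facing east
[1] after strafe(left, 1): (5, 9) facing east
[2] after strafe(left, 1): (5, 9) facing east
uniquely the one of 64 2-step routes that fits.

strafe(left, 1), strafe(left, 1)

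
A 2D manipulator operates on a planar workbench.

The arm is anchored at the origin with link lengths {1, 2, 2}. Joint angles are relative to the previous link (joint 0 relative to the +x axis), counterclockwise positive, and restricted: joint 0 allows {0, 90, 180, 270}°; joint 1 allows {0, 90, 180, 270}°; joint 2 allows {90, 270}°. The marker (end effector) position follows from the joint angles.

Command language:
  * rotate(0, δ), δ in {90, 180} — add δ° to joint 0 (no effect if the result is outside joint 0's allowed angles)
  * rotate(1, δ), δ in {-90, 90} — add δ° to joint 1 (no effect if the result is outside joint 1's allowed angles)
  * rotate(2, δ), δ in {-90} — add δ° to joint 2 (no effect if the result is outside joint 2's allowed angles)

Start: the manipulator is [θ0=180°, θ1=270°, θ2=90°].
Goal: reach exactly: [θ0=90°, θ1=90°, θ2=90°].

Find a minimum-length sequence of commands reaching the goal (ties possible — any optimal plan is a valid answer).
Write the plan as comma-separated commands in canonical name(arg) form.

initial: [θ0=180°, θ1=270°, θ2=90°]
1. rotate(0, 90) → [θ0=270°, θ1=270°, θ2=90°]
2. rotate(0, 180) → [θ0=90°, θ1=270°, θ2=90°]
3. rotate(1, 90) → [θ0=90°, θ1=0°, θ2=90°]
4. rotate(1, 90) → [θ0=90°, θ1=90°, θ2=90°]
shorter routes all fall short; 4 is best.

rotate(0, 90), rotate(0, 180), rotate(1, 90), rotate(1, 90)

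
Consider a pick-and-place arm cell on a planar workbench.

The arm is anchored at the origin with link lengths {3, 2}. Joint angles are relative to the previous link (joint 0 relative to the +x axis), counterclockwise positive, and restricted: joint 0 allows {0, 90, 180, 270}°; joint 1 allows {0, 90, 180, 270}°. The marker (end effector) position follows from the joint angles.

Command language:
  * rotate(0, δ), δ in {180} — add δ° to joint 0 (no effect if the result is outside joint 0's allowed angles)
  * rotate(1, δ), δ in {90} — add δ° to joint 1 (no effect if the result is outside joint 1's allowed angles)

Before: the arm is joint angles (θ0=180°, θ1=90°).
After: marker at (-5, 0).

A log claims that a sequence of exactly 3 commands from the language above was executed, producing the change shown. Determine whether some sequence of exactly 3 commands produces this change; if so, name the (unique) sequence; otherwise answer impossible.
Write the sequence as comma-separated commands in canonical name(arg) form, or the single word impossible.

rotate(1, 90), rotate(1, 90), rotate(1, 90)

begin: joint angles (θ0=180°, θ1=90°)
1. rotate(1, 90) → joint angles (θ0=180°, θ1=180°)
2. rotate(1, 90) → joint angles (θ0=180°, θ1=270°)
3. rotate(1, 90) → joint angles (θ0=180°, θ1=0°)
uniquely the one of 8 3-step routes that fits.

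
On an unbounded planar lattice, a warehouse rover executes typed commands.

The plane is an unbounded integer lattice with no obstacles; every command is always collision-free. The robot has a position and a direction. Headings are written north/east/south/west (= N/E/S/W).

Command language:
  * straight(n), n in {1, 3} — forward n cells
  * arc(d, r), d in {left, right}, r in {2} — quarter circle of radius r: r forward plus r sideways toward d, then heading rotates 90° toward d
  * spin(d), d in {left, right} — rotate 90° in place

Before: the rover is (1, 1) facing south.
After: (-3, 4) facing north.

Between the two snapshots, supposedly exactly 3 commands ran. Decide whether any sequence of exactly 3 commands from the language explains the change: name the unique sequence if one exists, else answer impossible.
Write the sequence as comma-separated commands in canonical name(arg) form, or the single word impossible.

arc(right, 2), arc(right, 2), straight(3)

key: order matters: swapping arc(right, 2) and straight(3) lands elsewhere
initial: (1, 1) facing south
t=1 arc(right, 2) ⇒ (-1, -1) facing west
t=2 arc(right, 2) ⇒ (-3, 1) facing north
t=3 straight(3) ⇒ (-3, 4) facing north
uniquely the one of 216 3-step routes that fits.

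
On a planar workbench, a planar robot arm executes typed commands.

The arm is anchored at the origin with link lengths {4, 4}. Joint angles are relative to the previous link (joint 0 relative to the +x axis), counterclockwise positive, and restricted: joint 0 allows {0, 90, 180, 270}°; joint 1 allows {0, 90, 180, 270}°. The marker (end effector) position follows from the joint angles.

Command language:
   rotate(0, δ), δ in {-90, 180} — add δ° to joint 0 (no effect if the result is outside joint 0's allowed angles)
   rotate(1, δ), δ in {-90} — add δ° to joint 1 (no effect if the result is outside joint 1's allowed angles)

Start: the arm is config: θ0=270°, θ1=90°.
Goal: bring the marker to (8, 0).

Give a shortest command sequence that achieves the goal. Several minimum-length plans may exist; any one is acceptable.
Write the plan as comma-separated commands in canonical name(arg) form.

rotate(0, 180), rotate(1, -90), rotate(0, -90)

begin: config: θ0=270°, θ1=90°
[1] after rotate(0, 180): config: θ0=90°, θ1=90°
[2] after rotate(1, -90): config: θ0=90°, θ1=0°
[3] after rotate(0, -90): config: θ0=0°, θ1=0°
minimal: 3 command(s), checked below 3.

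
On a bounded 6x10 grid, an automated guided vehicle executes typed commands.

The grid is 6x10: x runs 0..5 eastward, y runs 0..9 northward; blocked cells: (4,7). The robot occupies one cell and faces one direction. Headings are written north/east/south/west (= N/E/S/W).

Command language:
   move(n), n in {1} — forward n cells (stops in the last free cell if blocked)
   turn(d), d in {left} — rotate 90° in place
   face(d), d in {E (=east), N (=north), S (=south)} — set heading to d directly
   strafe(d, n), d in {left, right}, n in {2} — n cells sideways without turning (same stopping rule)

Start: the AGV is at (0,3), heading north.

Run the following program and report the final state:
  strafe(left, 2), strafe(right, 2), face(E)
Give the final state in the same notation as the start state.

begin: at (0,3), heading north
t=1 strafe(left, 2) ⇒ at (0,3), heading north
t=2 strafe(right, 2) ⇒ at (2,3), heading north
t=3 face(E) ⇒ at (2,3), heading east

at (2,3), heading east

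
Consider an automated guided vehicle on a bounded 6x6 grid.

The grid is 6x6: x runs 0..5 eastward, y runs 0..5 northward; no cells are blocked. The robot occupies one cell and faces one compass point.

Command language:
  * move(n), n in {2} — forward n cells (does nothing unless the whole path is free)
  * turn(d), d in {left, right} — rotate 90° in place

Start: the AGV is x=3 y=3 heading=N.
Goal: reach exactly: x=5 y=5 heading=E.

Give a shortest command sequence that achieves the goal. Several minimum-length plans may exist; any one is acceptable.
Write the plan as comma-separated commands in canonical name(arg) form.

start: x=3 y=3 heading=N
step 1 (move(2)): x=3 y=5 heading=N
step 2 (turn(right)): x=3 y=5 heading=E
step 3 (move(2)): x=5 y=5 heading=E
nothing shorter than 3 reaches the goal.

move(2), turn(right), move(2)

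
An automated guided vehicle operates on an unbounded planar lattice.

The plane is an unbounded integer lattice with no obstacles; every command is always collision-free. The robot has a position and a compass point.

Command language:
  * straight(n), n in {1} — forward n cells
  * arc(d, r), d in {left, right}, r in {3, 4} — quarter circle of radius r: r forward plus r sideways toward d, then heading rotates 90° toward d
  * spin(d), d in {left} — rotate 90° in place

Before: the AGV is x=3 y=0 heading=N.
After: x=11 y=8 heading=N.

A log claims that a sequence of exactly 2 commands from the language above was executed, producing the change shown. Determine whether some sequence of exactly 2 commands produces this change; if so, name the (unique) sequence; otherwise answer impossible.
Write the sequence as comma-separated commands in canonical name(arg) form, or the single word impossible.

key: still facing N at the end — net rotation zero over 2 steps
begin: x=3 y=0 heading=N
[1] after arc(right, 4): x=7 y=4 heading=E
[2] after arc(left, 4): x=11 y=8 heading=N
uniquely the one of 36 2-step routes that fits.

arc(right, 4), arc(left, 4)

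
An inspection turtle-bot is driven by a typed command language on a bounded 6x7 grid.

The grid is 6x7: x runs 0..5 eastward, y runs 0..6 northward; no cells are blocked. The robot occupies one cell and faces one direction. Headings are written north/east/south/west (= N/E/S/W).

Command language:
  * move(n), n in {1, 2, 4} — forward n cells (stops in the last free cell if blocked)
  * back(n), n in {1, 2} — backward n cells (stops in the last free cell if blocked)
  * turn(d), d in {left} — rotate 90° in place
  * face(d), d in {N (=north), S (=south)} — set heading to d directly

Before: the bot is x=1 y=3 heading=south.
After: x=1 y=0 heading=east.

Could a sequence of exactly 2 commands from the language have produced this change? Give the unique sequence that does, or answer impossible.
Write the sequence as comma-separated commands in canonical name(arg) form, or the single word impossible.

key: running turn(left) before move(4) would end elsewhere — order is forced
initial: x=1 y=3 heading=south
[1] after move(4): x=1 y=0 heading=south
[2] after turn(left): x=1 y=0 heading=east
all 64 alternatives checked — unique.

move(4), turn(left)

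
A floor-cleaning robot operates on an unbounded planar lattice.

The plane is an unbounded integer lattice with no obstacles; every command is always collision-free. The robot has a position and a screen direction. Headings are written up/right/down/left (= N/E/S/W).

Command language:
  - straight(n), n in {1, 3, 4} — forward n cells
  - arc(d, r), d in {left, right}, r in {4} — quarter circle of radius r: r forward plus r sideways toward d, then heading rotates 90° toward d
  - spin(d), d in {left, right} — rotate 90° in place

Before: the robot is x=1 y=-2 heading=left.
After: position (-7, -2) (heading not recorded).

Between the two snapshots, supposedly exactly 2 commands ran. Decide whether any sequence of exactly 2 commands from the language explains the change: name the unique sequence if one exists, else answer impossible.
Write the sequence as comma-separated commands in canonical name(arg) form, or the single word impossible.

begin: x=1 y=-2 heading=left
t=1 straight(4) ⇒ x=-3 y=-2 heading=left
t=2 straight(4) ⇒ x=-7 y=-2 heading=left
uniquely the one of 49 2-step routes that fits.

straight(4), straight(4)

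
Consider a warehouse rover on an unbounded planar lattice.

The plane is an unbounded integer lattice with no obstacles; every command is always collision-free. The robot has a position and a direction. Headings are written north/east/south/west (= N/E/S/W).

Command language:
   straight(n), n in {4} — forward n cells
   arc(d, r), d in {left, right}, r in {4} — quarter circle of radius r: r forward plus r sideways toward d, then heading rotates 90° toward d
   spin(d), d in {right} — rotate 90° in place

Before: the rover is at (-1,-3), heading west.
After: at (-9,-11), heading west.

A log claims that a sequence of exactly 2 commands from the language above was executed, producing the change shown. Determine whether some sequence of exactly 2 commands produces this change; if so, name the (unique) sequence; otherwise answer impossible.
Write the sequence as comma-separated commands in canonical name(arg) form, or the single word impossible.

key: heading stays W — rotations cancel among the 2 commands
begin: at (-1,-3), heading west
[1] after arc(left, 4): at (-5,-7), heading south
[2] after arc(right, 4): at (-9,-11), heading west
all 16 alternatives checked — unique.

arc(left, 4), arc(right, 4)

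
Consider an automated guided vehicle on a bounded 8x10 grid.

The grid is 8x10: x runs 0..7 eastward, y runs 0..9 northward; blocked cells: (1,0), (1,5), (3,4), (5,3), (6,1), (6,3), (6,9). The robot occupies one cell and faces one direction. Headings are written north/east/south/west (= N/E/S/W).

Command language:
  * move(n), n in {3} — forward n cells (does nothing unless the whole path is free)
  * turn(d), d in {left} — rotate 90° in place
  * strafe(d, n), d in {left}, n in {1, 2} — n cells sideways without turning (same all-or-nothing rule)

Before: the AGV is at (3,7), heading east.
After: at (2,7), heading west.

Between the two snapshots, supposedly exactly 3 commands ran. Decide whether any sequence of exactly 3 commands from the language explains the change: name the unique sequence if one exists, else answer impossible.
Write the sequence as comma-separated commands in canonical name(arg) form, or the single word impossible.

turn(left), strafe(left, 1), turn(left)

key: position moved to (2,7) AND the heading swung to W — translation plus rotation needed
start: at (3,7), heading east
t=1 turn(left) ⇒ at (3,7), heading north
t=2 strafe(left, 1) ⇒ at (2,7), heading north
t=3 turn(left) ⇒ at (2,7), heading west
uniquely the one of 64 3-step routes that fits.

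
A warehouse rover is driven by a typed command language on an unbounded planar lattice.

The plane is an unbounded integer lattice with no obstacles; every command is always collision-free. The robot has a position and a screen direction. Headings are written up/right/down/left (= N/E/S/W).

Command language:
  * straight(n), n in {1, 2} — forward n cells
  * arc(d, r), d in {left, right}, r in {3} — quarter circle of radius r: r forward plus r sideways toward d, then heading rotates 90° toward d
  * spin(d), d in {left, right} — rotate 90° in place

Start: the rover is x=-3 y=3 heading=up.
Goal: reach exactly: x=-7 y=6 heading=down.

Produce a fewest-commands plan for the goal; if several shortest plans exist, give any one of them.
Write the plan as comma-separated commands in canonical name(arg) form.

initial: x=-3 y=3 heading=up
step 1 (arc(left, 3)): x=-6 y=6 heading=left
step 2 (straight(1)): x=-7 y=6 heading=left
step 3 (spin(left)): x=-7 y=6 heading=down
nothing shorter than 3 reaches the goal.

arc(left, 3), straight(1), spin(left)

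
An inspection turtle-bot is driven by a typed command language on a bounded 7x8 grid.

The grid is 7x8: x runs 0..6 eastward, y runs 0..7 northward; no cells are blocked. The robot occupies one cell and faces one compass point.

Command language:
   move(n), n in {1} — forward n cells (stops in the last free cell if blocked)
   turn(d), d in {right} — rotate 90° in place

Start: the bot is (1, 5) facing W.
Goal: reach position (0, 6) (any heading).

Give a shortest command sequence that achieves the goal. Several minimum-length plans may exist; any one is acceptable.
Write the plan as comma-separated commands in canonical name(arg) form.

initial: (1, 5) facing W
1. move(1) → (0, 5) facing W
2. turn(right) → (0, 5) facing N
3. move(1) → (0, 6) facing N
shorter routes all fall short; 3 is best.

move(1), turn(right), move(1)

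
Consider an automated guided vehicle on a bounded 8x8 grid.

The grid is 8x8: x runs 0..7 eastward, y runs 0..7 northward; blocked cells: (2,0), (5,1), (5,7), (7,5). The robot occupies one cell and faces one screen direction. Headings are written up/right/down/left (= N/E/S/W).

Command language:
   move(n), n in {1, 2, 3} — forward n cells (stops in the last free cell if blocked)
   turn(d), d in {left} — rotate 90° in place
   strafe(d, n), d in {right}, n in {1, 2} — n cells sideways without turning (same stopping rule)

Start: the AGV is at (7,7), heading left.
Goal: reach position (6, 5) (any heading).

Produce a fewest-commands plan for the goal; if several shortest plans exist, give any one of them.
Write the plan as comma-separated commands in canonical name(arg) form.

move(2), turn(left), move(2)

initial: at (7,7), heading left
t=1 move(2) ⇒ at (6,7), heading left
t=2 turn(left) ⇒ at (6,7), heading down
t=3 move(2) ⇒ at (6,5), heading down
minimal: 3 command(s), checked below 3.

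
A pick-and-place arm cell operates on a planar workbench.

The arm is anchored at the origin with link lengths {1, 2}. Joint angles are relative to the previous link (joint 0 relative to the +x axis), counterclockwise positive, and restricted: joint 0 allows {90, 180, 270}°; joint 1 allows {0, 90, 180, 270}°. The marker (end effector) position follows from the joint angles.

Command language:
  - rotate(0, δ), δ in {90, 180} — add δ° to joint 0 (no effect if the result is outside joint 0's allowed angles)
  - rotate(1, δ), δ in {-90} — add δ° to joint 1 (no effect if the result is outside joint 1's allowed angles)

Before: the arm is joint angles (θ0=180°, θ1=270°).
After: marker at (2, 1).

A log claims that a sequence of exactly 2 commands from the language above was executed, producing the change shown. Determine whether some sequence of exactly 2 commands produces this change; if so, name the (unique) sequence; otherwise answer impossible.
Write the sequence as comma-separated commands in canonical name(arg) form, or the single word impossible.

rotate(0, 90), rotate(0, 180)

key: order matters: swapping rotate(0, 90) and rotate(0, 180) lands elsewhere
t0: joint angles (θ0=180°, θ1=270°)
step 1 (rotate(0, 90)): joint angles (θ0=270°, θ1=270°)
step 2 (rotate(0, 180)): joint angles (θ0=90°, θ1=270°)
no rival 2-sequence matches.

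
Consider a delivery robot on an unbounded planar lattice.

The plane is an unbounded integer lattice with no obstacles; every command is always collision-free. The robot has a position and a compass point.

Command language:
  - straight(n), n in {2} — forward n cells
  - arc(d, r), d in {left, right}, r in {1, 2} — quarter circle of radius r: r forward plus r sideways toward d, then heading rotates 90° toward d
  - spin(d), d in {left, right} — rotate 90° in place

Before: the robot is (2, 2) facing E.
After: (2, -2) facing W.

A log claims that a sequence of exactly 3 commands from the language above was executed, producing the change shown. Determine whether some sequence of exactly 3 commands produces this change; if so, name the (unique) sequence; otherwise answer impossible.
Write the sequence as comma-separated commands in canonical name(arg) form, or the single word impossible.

arc(right, 1), straight(2), arc(right, 1)

key: cell and facing (now W) both changed — the 3 commands mix motion and turning
start: (2, 2) facing E
t=1 arc(right, 1) ⇒ (3, 1) facing S
t=2 straight(2) ⇒ (3, -1) facing S
t=3 arc(right, 1) ⇒ (2, -2) facing W
no other 3-command option fits: unique.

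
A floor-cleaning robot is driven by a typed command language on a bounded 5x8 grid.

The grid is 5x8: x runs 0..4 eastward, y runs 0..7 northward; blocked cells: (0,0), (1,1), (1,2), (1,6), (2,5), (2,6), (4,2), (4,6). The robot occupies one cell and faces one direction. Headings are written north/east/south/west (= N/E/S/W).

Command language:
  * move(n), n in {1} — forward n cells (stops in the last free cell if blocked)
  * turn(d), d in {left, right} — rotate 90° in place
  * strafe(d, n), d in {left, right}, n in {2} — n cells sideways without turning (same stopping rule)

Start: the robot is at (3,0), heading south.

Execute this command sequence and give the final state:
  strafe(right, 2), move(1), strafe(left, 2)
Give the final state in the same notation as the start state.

t0: at (3,0), heading south
1. strafe(right, 2) → at (1,0), heading south
2. move(1) → at (1,0), heading south
3. strafe(left, 2) → at (3,0), heading south

at (3,0), heading south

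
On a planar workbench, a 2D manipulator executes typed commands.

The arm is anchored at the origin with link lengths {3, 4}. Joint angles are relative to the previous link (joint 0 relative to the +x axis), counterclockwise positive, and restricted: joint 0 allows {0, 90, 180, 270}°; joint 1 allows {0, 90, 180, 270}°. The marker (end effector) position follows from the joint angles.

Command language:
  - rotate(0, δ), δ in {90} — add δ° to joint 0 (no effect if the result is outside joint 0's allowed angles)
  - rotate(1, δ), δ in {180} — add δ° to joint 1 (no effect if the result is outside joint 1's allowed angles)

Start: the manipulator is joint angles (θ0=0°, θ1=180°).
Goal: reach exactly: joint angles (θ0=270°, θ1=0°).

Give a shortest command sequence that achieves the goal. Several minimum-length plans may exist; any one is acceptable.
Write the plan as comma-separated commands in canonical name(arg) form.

from: joint angles (θ0=0°, θ1=180°)
[1] after rotate(0, 90): joint angles (θ0=90°, θ1=180°)
[2] after rotate(0, 90): joint angles (θ0=180°, θ1=180°)
[3] after rotate(0, 90): joint angles (θ0=270°, θ1=180°)
[4] after rotate(1, 180): joint angles (θ0=270°, θ1=0°)
minimal: 4 command(s), checked below 4.

rotate(0, 90), rotate(0, 90), rotate(0, 90), rotate(1, 180)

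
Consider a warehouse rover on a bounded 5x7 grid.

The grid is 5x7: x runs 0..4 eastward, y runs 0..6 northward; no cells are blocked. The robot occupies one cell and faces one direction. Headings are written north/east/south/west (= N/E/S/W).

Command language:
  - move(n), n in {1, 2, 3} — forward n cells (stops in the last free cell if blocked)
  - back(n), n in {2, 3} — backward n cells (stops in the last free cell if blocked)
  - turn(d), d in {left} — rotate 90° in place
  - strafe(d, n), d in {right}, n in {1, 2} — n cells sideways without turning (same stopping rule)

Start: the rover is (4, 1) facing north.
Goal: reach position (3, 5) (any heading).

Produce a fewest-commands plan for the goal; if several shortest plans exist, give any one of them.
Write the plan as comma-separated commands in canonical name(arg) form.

turn(left), move(1), strafe(right, 2), strafe(right, 2)

from: (4, 1) facing north
[1] after turn(left): (4, 1) facing west
[2] after move(1): (3, 1) facing west
[3] after strafe(right, 2): (3, 3) facing west
[4] after strafe(right, 2): (3, 5) facing west
minimal: 4 command(s), checked below 4.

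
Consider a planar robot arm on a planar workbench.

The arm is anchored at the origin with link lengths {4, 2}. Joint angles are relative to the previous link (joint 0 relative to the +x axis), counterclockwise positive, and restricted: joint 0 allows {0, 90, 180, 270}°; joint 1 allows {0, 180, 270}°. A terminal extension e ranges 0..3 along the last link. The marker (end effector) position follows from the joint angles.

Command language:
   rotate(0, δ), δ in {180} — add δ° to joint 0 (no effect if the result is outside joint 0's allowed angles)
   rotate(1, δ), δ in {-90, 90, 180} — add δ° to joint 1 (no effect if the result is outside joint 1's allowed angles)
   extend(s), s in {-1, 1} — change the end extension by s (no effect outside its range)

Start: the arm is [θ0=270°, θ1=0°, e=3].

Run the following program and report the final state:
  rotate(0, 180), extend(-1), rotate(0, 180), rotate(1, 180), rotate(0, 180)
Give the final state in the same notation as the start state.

[θ0=90°, θ1=180°, e=2]

t0: [θ0=270°, θ1=0°, e=3]
1. rotate(0, 180) → [θ0=90°, θ1=0°, e=3]
2. extend(-1) → [θ0=90°, θ1=0°, e=2]
3. rotate(0, 180) → [θ0=270°, θ1=0°, e=2]
4. rotate(1, 180) → [θ0=270°, θ1=180°, e=2]
5. rotate(0, 180) → [θ0=90°, θ1=180°, e=2]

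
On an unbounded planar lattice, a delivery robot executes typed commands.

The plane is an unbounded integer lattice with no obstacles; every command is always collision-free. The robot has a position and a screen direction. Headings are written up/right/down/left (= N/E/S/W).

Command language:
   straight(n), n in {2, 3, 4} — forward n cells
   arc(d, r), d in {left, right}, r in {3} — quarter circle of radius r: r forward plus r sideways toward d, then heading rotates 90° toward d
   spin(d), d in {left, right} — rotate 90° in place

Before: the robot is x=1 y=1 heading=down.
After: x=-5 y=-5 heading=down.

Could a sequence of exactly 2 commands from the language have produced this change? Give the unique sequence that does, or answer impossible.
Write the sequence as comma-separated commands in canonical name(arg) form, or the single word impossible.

key: heading stays S — rotations cancel among the 2 commands
start: x=1 y=1 heading=down
1. arc(right, 3) → x=-2 y=-2 heading=left
2. arc(left, 3) → x=-5 y=-5 heading=down
no other 2-command option fits: unique.

arc(right, 3), arc(left, 3)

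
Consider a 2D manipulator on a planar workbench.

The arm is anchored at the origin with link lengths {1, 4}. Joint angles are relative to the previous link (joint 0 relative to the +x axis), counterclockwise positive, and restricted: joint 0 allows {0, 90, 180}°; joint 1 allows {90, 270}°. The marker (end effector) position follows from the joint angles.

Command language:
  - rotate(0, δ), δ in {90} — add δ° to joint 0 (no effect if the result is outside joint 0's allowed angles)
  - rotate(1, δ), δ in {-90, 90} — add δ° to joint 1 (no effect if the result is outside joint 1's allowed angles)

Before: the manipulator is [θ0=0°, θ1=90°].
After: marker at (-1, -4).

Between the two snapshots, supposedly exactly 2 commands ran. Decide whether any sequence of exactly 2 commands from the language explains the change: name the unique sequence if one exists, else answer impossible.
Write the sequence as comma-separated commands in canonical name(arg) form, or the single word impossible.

from: [θ0=0°, θ1=90°]
t=1 rotate(0, 90) ⇒ [θ0=90°, θ1=90°]
t=2 rotate(0, 90) ⇒ [θ0=180°, θ1=90°]
no rival 2-sequence matches.

rotate(0, 90), rotate(0, 90)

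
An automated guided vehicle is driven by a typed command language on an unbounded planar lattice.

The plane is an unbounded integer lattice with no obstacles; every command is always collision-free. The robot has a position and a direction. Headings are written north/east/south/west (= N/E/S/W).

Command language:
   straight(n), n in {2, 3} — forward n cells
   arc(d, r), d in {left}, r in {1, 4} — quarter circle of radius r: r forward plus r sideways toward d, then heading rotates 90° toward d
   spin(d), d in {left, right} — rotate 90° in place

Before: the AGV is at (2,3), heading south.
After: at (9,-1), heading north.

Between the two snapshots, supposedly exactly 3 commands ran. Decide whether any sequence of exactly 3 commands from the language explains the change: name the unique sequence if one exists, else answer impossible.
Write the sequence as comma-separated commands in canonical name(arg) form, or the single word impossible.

arc(left, 4), straight(3), spin(left)

key: cell and facing (now N) both changed — the 3 commands mix motion and turning
initial: at (2,3), heading south
1. arc(left, 4) → at (6,-1), heading east
2. straight(3) → at (9,-1), heading east
3. spin(left) → at (9,-1), heading north
no rival 3-sequence matches.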